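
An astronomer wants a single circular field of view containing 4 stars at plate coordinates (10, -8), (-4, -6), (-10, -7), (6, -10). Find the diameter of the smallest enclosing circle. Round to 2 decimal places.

20.02

By Welzl's lemma the MEC is supported by two points (diametrically opposite) or three points (on a circumcircle).
The farthest pair is (10, -8)–(-10, -7) with squared distance 401. The circle on this segment as diameter has centre (0, -7.5) and r² = 401/4 = 100.25.
Check (-4, -6): distance² to centre = 18.25 ≤ 100.25, so it lies inside.
All remaining points lie in this disk, and no smaller disk contains both endpoints, so this is the minimum enclosing circle.
Diameter = 2r = 2√(100.25) ≈ 20.02.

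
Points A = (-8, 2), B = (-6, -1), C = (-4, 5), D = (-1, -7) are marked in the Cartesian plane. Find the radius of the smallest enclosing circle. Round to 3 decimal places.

The minimum enclosing circle is determined by three boundary points: A, C, D.
Their circumcentre is (-99/38, -39/38) with r² = 27625/722.
The farthest remaining point B is at distance² 8321/722 ≤ 27625/722.
r = √(27625/722) ≈ 6.186.

6.186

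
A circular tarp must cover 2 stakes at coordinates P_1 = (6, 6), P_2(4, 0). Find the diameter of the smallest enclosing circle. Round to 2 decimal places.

6.32

The smallest circle enclosing two points has them as diameter endpoints.
Centre = midpoint = (5, 3); r² = |P_1P_2|²/4 = 40/4 = 10.
Diameter = 2r = 2√10 ≈ 6.32.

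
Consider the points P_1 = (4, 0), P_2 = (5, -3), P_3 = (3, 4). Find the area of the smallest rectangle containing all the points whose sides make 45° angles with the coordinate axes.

In coordinates u = x + y, v = x − y the rectangle is axis-aligned; the map (x,y)→(u,v) scales areas by 2.
u-values: 4, 2, 7; range = 7 − 2 = 5.
v-values: 4, 8, -1; range = 8 − (-1) = 9.
Area = (5 × 9) / 2 = 22.5.

22.5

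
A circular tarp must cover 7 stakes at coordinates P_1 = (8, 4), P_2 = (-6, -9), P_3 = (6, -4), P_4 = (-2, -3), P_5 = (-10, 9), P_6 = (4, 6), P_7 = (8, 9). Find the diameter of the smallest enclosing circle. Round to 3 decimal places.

23.360

By Welzl's lemma the MEC is supported by two points (diametrically opposite) or three points (on a circumcircle).
The minimum enclosing circle is determined by three boundary points: P_2, P_5, P_7.
Their circumcentre is (-1, 14/9) with r² = 11050/81.
The farthest remaining point P_1 is at distance² 7045/81 ≤ 11050/81.
Diameter = 2r = 2√(11050/81) ≈ 23.360.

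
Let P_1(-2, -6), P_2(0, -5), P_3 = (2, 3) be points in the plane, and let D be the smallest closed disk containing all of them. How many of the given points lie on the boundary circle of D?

2

Side lengths²: P_1P_2² = 5, P_1P_3² = 97, P_2P_3² = 68.
Since P_1P_3² = 97 ≥ 68 + 5 = 73, the angle opposite P_1P_3 is not acute, so the smallest enclosing circle has P_1P_3 as diameter.
Centre = midpoint of P_1P_3 = (0, -1.5), r² = 97/4 = 24.25.
The points at distance exactly r from the centre are P_1, P_3 — 2 points.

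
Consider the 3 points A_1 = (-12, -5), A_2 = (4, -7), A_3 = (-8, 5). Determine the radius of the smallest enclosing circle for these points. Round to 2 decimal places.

8.77

Side lengths²: A_1A_2² = 260, A_1A_3² = 116, A_2A_3² = 288.
Since A_2A_3² = 288 < 260 + 116 = 376, the triangle is acute, so the smallest enclosing circle is the circumcircle.
Circumcentre = (-25/7, -18/7), r² = 3770/49.
r = √(3770/49) ≈ 8.77.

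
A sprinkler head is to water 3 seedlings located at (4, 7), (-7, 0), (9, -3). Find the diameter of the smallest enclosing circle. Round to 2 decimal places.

16.37

Call the three points A, B, C in the order given.
Side lengths²: AB² = 170, AC² = 125, BC² = 265.
Since BC² = 265 < 170 + 125 = 295, the triangle is acute, so the smallest enclosing circle is the circumcircle.
Circumcentre = (67/58, -39/58), r² = 112625/1682.
Diameter = 2r = 2√(112625/1682) ≈ 16.37.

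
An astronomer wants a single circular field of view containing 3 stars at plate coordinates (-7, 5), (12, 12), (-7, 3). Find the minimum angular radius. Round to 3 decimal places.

10.512

Call the three points A, B, C in the order given.
Side lengths²: AB² = 410, AC² = 4, BC² = 442.
Since BC² = 442 ≥ 410 + 4 = 414, the angle opposite BC is not acute, so the smallest enclosing circle has BC as diameter.
Centre = midpoint of BC = (2.5, 7.5), r² = 442/4 = 110.5.
r = √(110.5) ≈ 10.512.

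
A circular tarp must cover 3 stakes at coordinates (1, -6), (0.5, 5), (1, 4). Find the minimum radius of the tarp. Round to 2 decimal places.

5.51

Call the three points A, B, C in the order given.
Side lengths²: AB² = 121.25, AC² = 100, BC² = 1.25.
Since AB² = 121.25 ≥ 100 + 1.25 = 101.25, the angle opposite AB is not acute, so the smallest enclosing circle has AB as diameter.
Centre = midpoint of AB = (0.75, -0.5), r² = 121.25/4 = 30.3125.
r = √(30.3125) ≈ 5.51.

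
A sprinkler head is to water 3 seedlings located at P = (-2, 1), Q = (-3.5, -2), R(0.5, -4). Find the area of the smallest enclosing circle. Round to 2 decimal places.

24.54

Side lengths²: PQ² = 11.25, PR² = 31.25, QR² = 20.
Since PR² = 31.25 ≥ 20 + 11.25 = 31.25, the angle opposite PR is not acute, so the smallest enclosing circle has PR as diameter.
Centre = midpoint of PR = (-0.75, -1.5), r² = 31.25/4 = 7.8125.
Area = π·r² = π·7.8125 ≈ 24.54.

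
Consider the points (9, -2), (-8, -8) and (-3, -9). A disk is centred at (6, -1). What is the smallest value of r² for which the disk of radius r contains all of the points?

245

The required radius is the distance from (6, -1) to the farthest point.
Squared distances: 10, 245, 145.
Maximum is 245, attained at (-8, -8).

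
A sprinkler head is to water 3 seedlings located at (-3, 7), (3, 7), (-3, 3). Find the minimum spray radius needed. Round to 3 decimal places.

3.606

Call the three points A, B, C in the order given.
Side lengths²: AB² = 36, AC² = 16, BC² = 52.
Since BC² = 52 ≥ 36 + 16 = 52, the angle opposite BC is not acute, so the smallest enclosing circle has BC as diameter.
Centre = midpoint of BC = (0, 5), r² = 52/4 = 13.
r = √13 ≈ 3.606.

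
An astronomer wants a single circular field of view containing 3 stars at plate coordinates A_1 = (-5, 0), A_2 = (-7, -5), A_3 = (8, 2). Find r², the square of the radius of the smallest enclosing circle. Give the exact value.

68.5

Side lengths²: A_1A_2² = 29, A_1A_3² = 173, A_2A_3² = 274.
Since A_2A_3² = 274 ≥ 173 + 29 = 202, the angle opposite A_2A_3 is not acute, so the smallest enclosing circle has A_2A_3 as diameter.
Centre = midpoint of A_2A_3 = (0.5, -1.5), r² = 274/4 = 68.5.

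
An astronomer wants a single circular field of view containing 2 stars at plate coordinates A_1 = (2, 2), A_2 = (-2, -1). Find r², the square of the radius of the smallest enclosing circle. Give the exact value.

The smallest circle enclosing two points has them as diameter endpoints.
Centre = midpoint = (0, 0.5); r² = |A_1A_2|²/4 = 25/4 = 6.25.

6.25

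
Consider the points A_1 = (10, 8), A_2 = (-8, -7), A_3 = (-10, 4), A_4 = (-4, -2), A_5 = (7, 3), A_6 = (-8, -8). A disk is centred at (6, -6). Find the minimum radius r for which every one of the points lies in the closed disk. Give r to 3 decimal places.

18.868

The required radius is the distance from (6, -6) to the farthest point.
Squared distances: 212, 197, 356, 116, 82, 200.
Maximum is 356, attained at A_3.
r = √356 ≈ 18.868.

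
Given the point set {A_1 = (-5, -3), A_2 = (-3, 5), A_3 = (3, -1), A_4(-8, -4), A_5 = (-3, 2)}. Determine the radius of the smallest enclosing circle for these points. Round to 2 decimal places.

5.93

The minimum enclosing circle is determined by three boundary points: A_2, A_3, A_4.
Their circumcentre is (-41/14, -13/14) with r² = 3445/98.
The farthest remaining point A_1 is at distance² 841/98 ≤ 3445/98.
r = √(3445/98) ≈ 5.93.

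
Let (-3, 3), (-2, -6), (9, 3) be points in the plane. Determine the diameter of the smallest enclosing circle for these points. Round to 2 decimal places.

Call the three points A, B, C in the order given.
Side lengths²: AB² = 82, AC² = 144, BC² = 202.
Since BC² = 202 < 144 + 82 = 226, the triangle is acute, so the smallest enclosing circle is the circumcircle.
Circumcentre = (3, -8/9), r² = 4141/81.
Diameter = 2r = 2√(4141/81) ≈ 14.30.

14.30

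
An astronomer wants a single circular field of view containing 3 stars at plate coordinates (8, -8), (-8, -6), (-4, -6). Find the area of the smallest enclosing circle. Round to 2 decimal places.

204.20

Call the three points A, B, C in the order given.
Side lengths²: AB² = 260, AC² = 148, BC² = 16.
Since AB² = 260 ≥ 148 + 16 = 164, the angle opposite AB is not acute, so the smallest enclosing circle has AB as diameter.
Centre = midpoint of AB = (0, -7), r² = 260/4 = 65.
Area = π·r² = π·65 ≈ 204.20.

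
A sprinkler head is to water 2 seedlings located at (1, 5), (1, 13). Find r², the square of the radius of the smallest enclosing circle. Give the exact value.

The smallest circle enclosing two points has them as diameter endpoints.
Centre = midpoint = (1, 9); r² = |(1, 5)−(1, 13)|²/4 = 64/4 = 16.

16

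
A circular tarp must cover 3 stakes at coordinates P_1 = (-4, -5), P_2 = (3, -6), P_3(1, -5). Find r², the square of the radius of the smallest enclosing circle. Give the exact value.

12.5

Side lengths²: P_1P_2² = 50, P_1P_3² = 25, P_2P_3² = 5.
Since P_1P_2² = 50 ≥ 25 + 5 = 30, the angle opposite P_1P_2 is not acute, so the smallest enclosing circle has P_1P_2 as diameter.
Centre = midpoint of P_1P_2 = (-0.5, -5.5), r² = 50/4 = 12.5.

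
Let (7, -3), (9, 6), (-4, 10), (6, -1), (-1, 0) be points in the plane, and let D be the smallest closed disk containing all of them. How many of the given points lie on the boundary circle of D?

The farthest pair is (7, -3)–(-4, 10) with squared distance 290. The circle on this segment as diameter has centre (1.5, 3.5) and r² = 290/4 = 72.5.
Check (9, 6): distance² to centre = 62.5 ≤ 72.5, so it lies inside.
All remaining points lie in this disk, and no smaller disk contains both endpoints, so this is the minimum enclosing circle.
The points at distance exactly r from the centre are (7, -3), (-4, 10) — 2 points.

2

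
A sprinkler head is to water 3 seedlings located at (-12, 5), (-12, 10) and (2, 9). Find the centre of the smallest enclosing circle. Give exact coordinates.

(-36/7, 7.5)

Call the three points A, B, C in the order given.
Side lengths²: AB² = 25, AC² = 212, BC² = 197.
Since AC² = 212 < 197 + 25 = 222, the triangle is acute, so the smallest enclosing circle is the circumcircle.
Circumcentre = (-36/7, 7.5), r² = 10441/196.
Centre = (-36/7, 7.5).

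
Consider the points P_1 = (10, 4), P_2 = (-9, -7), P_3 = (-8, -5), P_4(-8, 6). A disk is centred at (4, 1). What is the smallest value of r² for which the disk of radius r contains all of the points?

233

The required radius is the distance from (4, 1) to the farthest point.
Squared distances: 45, 233, 180, 169.
Maximum is 233, attained at P_2.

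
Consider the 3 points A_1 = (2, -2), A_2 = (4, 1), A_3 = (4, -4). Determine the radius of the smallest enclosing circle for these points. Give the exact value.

2.5

Side lengths²: A_1A_2² = 13, A_1A_3² = 8, A_2A_3² = 25.
Since A_2A_3² = 25 ≥ 13 + 8 = 21, the angle opposite A_2A_3 is not acute, so the smallest enclosing circle has A_2A_3 as diameter.
Centre = midpoint of A_2A_3 = (4, -1.5), r² = 25/4 = 6.25.
r = √(6.25) = 2.5.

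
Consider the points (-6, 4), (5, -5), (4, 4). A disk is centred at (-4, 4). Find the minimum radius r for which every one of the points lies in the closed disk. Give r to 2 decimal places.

The required radius is the distance from (-4, 4) to the farthest point.
Squared distances: 4, 162, 64.
Maximum is 162, attained at (5, -5).
r = √162 ≈ 12.73.

12.73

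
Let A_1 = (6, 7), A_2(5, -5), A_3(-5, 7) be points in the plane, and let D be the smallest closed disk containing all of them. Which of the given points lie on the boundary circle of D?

A_1, A_2, A_3

Side lengths²: A_1A_2² = 145, A_1A_3² = 121, A_2A_3² = 244.
Since A_2A_3² = 244 < 145 + 121 = 266, the triangle is acute, so the smallest enclosing circle is the circumcircle.
Circumcentre = (0.5, 17/12), r² = 8845/144.
The points at distance exactly r from the centre are A_1, A_2, A_3 — 3 points.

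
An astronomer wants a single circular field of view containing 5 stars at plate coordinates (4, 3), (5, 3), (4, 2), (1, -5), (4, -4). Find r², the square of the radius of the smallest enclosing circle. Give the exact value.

20

A smallest enclosing disk is always determined by at most three of the input points on its boundary.
The farthest pair is (5, 3)–(1, -5) with squared distance 80. The circle on this segment as diameter has centre (3, -1) and r² = 80/4 = 20.
Check (4, 3): distance² to centre = 17 ≤ 20, so it lies inside.
All remaining points lie in this disk, and no smaller disk contains both endpoints, so this is the minimum enclosing circle.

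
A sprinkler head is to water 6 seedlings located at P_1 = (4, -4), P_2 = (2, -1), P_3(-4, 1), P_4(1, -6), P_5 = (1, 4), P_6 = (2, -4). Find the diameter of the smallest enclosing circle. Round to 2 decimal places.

A smallest enclosing disk is always determined by at most three of the input points on its boundary.
The minimum enclosing circle is determined by three boundary points: P_3, P_4, P_5.
Their circumcentre is (0.6, -1) with r² = 25.16.
The farthest remaining point P_1 is at distance² 20.56 ≤ 25.16.
Diameter = 2r = 2√(25.16) ≈ 10.03.

10.03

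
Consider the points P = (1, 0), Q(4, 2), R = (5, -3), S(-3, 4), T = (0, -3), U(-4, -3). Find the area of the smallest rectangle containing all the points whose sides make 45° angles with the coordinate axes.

In coordinates u = x + y, v = x − y the rectangle is axis-aligned; the map (x,y)→(u,v) scales areas by 2.
u-values: 1, 6, 2, 1, -3, -7; range = 6 − (-7) = 13.
v-values: 1, 2, 8, -7, 3, -1; range = 8 − (-7) = 15.
Area = (13 × 15) / 2 = 97.5.

97.5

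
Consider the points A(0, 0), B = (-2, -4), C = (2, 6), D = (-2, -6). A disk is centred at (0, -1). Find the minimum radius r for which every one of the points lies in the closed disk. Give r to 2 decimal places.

The required radius is the distance from (0, -1) to the farthest point.
Squared distances: 1, 13, 53, 29.
Maximum is 53, attained at C.
r = √53 ≈ 7.28.

7.28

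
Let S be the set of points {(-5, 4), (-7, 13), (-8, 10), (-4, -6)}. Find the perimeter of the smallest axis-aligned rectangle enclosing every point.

Width = max x − min x = -4 − (-8) = 4.
Height = max y − min y = 13 − (-6) = 19.
Perimeter = 2(4 + 19) = 46.

46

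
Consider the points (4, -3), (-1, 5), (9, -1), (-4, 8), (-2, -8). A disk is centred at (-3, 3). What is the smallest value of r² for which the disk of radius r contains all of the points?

The required radius is the distance from (-3, 3) to the farthest point.
Squared distances: 85, 8, 160, 26, 122.
Maximum is 160, attained at (9, -1).

160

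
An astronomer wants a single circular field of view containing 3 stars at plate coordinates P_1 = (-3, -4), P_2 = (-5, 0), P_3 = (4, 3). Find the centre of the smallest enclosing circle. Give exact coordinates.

Side lengths²: P_1P_2² = 20, P_1P_3² = 98, P_2P_3² = 90.
Since P_1P_3² = 98 < 90 + 20 = 110, the triangle is acute, so the smallest enclosing circle is the circumcircle.
Circumcentre = (0, 0), r² = 25.
Centre = (0, 0).

(0, 0)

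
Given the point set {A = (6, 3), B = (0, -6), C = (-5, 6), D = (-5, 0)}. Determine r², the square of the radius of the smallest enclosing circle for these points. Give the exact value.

845/18

By Welzl's lemma the MEC is supported by two points (diametrically opposite) or three points (on a circumcircle).
The minimum enclosing circle is determined by three boundary points: A, B, C.
Their circumcentre is (-0.5, 5/6) with r² = 845/18.
The farthest remaining point D is at distance² 377/18 ≤ 845/18.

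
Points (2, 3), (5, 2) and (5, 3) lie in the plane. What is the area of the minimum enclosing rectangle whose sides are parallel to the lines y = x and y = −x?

6

In coordinates u = x + y, v = x − y the rectangle is axis-aligned; the map (x,y)→(u,v) scales areas by 2.
u-values: 5, 7, 8; range = 8 − 5 = 3.
v-values: -1, 3, 2; range = 3 − (-1) = 4.
Area = (3 × 4) / 2 = 6.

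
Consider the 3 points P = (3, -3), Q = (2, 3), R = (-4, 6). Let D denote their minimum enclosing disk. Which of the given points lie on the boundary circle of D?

P, R

Side lengths²: PQ² = 37, PR² = 130, QR² = 45.
Since PR² = 130 ≥ 45 + 37 = 82, the angle opposite PR is not acute, so the smallest enclosing circle has PR as diameter.
Centre = midpoint of PR = (-0.5, 1.5), r² = 130/4 = 32.5.
The points at distance exactly r from the centre are P, R — 2 points.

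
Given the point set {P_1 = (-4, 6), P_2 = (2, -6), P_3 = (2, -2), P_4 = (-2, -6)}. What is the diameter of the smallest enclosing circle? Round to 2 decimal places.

13.42

A smallest enclosing disk is always determined by at most three of the input points on its boundary.
The farthest pair is P_1–P_2 with squared distance 180. The circle on this segment as diameter has centre (-1, 0) and r² = 180/4 = 45.
Check P_3: distance² to centre = 13 ≤ 45, so it lies inside.
All remaining points lie in this disk, and no smaller disk contains both endpoints, so this is the minimum enclosing circle.
Diameter = 2r = 2√45 ≈ 13.42.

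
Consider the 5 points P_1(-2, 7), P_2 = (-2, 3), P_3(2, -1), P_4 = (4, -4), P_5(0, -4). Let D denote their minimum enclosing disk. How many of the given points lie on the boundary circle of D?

By Welzl's lemma the MEC is supported by two points (diametrically opposite) or three points (on a circumcircle).
The farthest pair is P_1–P_4 with squared distance 157. The circle on this segment as diameter has centre (1, 1.5) and r² = 157/4 = 39.25.
Check P_2: distance² to centre = 11.25 ≤ 39.25, so it lies inside.
All remaining points lie in this disk, and no smaller disk contains both endpoints, so this is the minimum enclosing circle.
The points at distance exactly r from the centre are P_1, P_4 — 2 points.

2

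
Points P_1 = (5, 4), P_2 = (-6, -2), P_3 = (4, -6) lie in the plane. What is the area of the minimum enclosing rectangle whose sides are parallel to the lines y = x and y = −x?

In coordinates u = x + y, v = x − y the rectangle is axis-aligned; the map (x,y)→(u,v) scales areas by 2.
u-values: 9, -8, -2; range = 9 − (-8) = 17.
v-values: 1, -4, 10; range = 10 − (-4) = 14.
Area = (17 × 14) / 2 = 119.

119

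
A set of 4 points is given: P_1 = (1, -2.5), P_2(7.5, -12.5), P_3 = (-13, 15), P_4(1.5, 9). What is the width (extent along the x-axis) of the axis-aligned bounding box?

20.5

max x = 7.5, min x = -13, so width = 20.5.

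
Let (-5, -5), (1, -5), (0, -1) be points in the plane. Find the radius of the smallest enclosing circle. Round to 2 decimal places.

Call the three points A, B, C in the order given.
Side lengths²: AB² = 36, AC² = 41, BC² = 17.
Since AC² = 41 < 36 + 17 = 53, the triangle is acute, so the smallest enclosing circle is the circumcircle.
Circumcentre = (-2, -3.625), r² = 10.890625.
r = √(10.890625) ≈ 3.30.

3.30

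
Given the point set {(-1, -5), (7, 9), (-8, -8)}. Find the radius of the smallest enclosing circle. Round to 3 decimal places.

11.336

Call the three points A, B, C in the order given.
Side lengths²: AB² = 260, AC² = 58, BC² = 514.
Since BC² = 514 ≥ 260 + 58 = 318, the angle opposite BC is not acute, so the smallest enclosing circle has BC as diameter.
Centre = midpoint of BC = (-0.5, 0.5), r² = 514/4 = 128.5.
r = √(128.5) ≈ 11.336.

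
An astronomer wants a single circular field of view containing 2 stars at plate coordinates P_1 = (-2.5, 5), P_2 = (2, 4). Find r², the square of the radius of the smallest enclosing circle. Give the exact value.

5.3125

The smallest circle enclosing two points has them as diameter endpoints.
Centre = midpoint = (-0.25, 4.5); r² = |P_1P_2|²/4 = 21.25/4 = 5.3125.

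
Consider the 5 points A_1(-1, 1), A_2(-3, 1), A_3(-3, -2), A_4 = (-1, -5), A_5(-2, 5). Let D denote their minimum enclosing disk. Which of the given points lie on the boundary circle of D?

A_4, A_5

The farthest pair is A_4–A_5 with squared distance 101. The circle on this segment as diameter has centre (-1.5, 0) and r² = 101/4 = 25.25.
Check A_1: distance² to centre = 1.25 ≤ 25.25, so it lies inside.
All remaining points lie in this disk, and no smaller disk contains both endpoints, so this is the minimum enclosing circle.
The points at distance exactly r from the centre are A_4, A_5 — 2 points.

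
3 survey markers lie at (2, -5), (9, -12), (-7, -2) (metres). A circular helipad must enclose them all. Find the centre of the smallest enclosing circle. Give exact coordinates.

Call the three points A, B, C in the order given.
Side lengths²: AB² = 98, AC² = 90, BC² = 356.
Since BC² = 356 ≥ 98 + 90 = 188, the angle opposite BC is not acute, so the smallest enclosing circle has BC as diameter.
Centre = midpoint of BC = (1, -7), r² = 356/4 = 89.
Centre = (1, -7).

(1, -7)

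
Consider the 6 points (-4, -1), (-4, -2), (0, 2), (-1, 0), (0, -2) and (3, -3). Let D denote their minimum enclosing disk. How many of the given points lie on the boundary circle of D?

By Welzl's lemma the MEC is supported by two points (diametrically opposite) or three points (on a circumcircle).
The minimum enclosing circle is determined by three boundary points: (-4, -1), (0, 2), (3, -3).
Their circumcentre is (-23/58, -95/58) with r² = 22525/1682.
The farthest remaining point (-4, -2) is at distance² 22061/1682 ≤ 22525/1682.
The points at distance exactly r from the centre are (-4, -1), (0, 2), (3, -3) — 3 points.

3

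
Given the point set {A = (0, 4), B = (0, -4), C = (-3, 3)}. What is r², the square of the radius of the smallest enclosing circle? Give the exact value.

145/9

Side lengths²: AB² = 64, AC² = 10, BC² = 58.
Since AB² = 64 < 58 + 10 = 68, the triangle is acute, so the smallest enclosing circle is the circumcircle.
Circumcentre = (-1/3, 0), r² = 145/9.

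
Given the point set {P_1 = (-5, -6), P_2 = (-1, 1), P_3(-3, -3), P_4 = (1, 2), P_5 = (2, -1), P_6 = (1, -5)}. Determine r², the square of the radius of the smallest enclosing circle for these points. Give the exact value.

The minimum enclosing circle of a finite set is fixed by two of the points (as a diameter) or three (as a circumcircle).
The farthest pair is P_1–P_4 with squared distance 100. The circle on this segment as diameter has centre (-2, -2) and r² = 100/4 = 25.
Check P_2: distance² to centre = 10 ≤ 25, so it lies inside.
All remaining points lie in this disk, and no smaller disk contains both endpoints, so this is the minimum enclosing circle.

25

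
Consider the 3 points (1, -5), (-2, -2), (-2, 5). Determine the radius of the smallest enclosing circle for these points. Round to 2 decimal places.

Call the three points A, B, C in the order given.
Side lengths²: AB² = 18, AC² = 109, BC² = 49.
Since AC² = 109 ≥ 49 + 18 = 67, the angle opposite AC is not acute, so the smallest enclosing circle has AC as diameter.
Centre = midpoint of AC = (-0.5, 0), r² = 109/4 = 27.25.
r = √(27.25) ≈ 5.22.

5.22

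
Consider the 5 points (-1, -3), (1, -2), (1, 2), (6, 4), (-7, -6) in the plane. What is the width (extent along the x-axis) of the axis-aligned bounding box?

13

max x = 6, min x = -7, so width = 13.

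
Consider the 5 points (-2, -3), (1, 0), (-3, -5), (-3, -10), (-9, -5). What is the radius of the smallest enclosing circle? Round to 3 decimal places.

The minimum enclosing circle of a finite set is fixed by two of the points (as a diameter) or three (as a circumcircle).
The minimum enclosing circle is determined by three boundary points: (1, 0), (-3, -10), (-9, -5).
Their circumcentre is (-3.1875, -4.125) with r² = 34.55078125.
The farthest remaining point (-2, -3) is at distance² 2.67578125 ≤ 34.55078125.
r = √(34.55078125) ≈ 5.878.

5.878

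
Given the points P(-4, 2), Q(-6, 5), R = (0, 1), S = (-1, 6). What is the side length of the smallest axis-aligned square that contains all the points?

6

The bounding box has width 6 and height 5.
An axis-aligned square enclosing the set must have side ≥ max(width, height).
So the minimum side is max(6, 5) = 6.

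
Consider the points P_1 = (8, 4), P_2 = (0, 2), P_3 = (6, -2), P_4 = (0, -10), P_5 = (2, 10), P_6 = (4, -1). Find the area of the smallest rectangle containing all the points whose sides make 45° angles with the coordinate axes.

198

In coordinates u = x + y, v = x − y the rectangle is axis-aligned; the map (x,y)→(u,v) scales areas by 2.
u-values: 12, 2, 4, -10, 12, 3; range = 12 − (-10) = 22.
v-values: 4, -2, 8, 10, -8, 5; range = 10 − (-8) = 18.
Area = (22 × 18) / 2 = 198.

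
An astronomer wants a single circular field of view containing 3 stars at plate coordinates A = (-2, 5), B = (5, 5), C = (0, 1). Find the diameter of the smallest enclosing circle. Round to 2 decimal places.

Side lengths²: AB² = 49, AC² = 20, BC² = 41.
Since AB² = 49 < 41 + 20 = 61, the triangle is acute, so the smallest enclosing circle is the circumcircle.
Circumcentre = (1.5, 4.25), r² = 12.8125.
Diameter = 2r = 2√(12.8125) ≈ 7.16.

7.16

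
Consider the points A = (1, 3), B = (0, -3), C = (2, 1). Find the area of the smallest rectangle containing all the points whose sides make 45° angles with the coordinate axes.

17.5

In coordinates u = x + y, v = x − y the rectangle is axis-aligned; the map (x,y)→(u,v) scales areas by 2.
u-values: 4, -3, 3; range = 4 − (-3) = 7.
v-values: -2, 3, 1; range = 3 − (-2) = 5.
Area = (7 × 5) / 2 = 17.5.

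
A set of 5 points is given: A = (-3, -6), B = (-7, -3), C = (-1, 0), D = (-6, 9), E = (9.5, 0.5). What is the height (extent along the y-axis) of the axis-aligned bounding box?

max y = 9, min y = -6, so height = 15.

15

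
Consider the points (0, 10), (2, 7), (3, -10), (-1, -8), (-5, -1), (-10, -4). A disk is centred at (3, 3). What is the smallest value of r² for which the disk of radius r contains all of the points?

The required radius is the distance from (3, 3) to the farthest point.
Squared distances: 58, 17, 169, 137, 80, 218.
Maximum is 218, attained at (-10, -4).

218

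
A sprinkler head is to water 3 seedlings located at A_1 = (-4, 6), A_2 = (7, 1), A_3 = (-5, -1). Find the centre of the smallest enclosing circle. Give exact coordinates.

(29/41, 72/41)

Side lengths²: A_1A_2² = 146, A_1A_3² = 50, A_2A_3² = 148.
Since A_2A_3² = 148 < 146 + 50 = 196, the triangle is acute, so the smallest enclosing circle is the circumcircle.
Circumcentre = (29/41, 72/41), r² = 67525/1681.
Centre = (29/41, 72/41).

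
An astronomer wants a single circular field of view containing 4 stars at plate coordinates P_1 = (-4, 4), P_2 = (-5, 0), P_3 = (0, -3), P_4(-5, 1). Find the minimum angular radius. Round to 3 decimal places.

The minimum enclosing circle of a finite set is fixed by two of the points (as a diameter) or three (as a circumcircle).
The farthest pair is P_1–P_3 with squared distance 65. The circle on this segment as diameter has centre (-2, 0.5) and r² = 65/4 = 16.25.
Check P_2: distance² to centre = 9.25 ≤ 16.25, so it lies inside.
All remaining points lie in this disk, and no smaller disk contains both endpoints, so this is the minimum enclosing circle.
r = √(16.25) ≈ 4.031.

4.031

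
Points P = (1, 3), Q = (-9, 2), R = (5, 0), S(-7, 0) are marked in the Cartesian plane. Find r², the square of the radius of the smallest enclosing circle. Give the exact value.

The minimum enclosing circle of a finite set is fixed by two of the points (as a diameter) or three (as a circumcircle).
The farthest pair is Q–R with squared distance 200. The circle on this segment as diameter has centre (-2, 1) and r² = 200/4 = 50.
Check P: distance² to centre = 13 ≤ 50, so it lies inside.
All remaining points lie in this disk, and no smaller disk contains both endpoints, so this is the minimum enclosing circle.

50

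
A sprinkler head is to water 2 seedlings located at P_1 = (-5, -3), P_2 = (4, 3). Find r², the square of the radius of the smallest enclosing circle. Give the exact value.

The smallest circle enclosing two points has them as diameter endpoints.
Centre = midpoint = (-0.5, 0); r² = |P_1P_2|²/4 = 117/4 = 29.25.

29.25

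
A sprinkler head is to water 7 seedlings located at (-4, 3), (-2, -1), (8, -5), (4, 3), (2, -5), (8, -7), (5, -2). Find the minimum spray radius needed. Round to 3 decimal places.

7.810

A smallest enclosing disk is always determined by at most three of the input points on its boundary.
The farthest pair is (-4, 3)–(8, -7) with squared distance 244. The circle on this segment as diameter has centre (2, -2) and r² = 244/4 = 61.
Check (-2, -1): distance² to centre = 17 ≤ 61, so it lies inside.
All remaining points lie in this disk, and no smaller disk contains both endpoints, so this is the minimum enclosing circle.
r = √61 ≈ 7.810.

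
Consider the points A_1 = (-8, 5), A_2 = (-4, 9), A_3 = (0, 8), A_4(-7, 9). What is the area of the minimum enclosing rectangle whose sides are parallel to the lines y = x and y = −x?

44

In coordinates u = x + y, v = x − y the rectangle is axis-aligned; the map (x,y)→(u,v) scales areas by 2.
u-values: -3, 5, 8, 2; range = 8 − (-3) = 11.
v-values: -13, -13, -8, -16; range = -8 − (-16) = 8.
Area = (11 × 8) / 2 = 44.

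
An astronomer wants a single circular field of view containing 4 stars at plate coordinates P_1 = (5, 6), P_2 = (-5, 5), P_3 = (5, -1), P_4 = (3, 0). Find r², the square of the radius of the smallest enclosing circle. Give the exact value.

34.34

The minimum enclosing circle of a finite set is fixed by two of the points (as a diameter) or three (as a circumcircle).
The minimum enclosing circle is determined by three boundary points: P_1, P_2, P_3.
Their circumcentre is (0.3, 2.5) with r² = 34.34.
The farthest remaining point P_4 is at distance² 13.54 ≤ 34.34.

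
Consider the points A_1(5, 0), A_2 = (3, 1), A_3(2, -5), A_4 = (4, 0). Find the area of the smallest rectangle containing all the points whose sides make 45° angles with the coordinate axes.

In coordinates u = x + y, v = x − y the rectangle is axis-aligned; the map (x,y)→(u,v) scales areas by 2.
u-values: 5, 4, -3, 4; range = 5 − (-3) = 8.
v-values: 5, 2, 7, 4; range = 7 − 2 = 5.
Area = (8 × 5) / 2 = 20.

20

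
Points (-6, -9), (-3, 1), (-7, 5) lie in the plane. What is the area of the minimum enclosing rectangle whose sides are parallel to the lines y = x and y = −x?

In coordinates u = x + y, v = x − y the rectangle is axis-aligned; the map (x,y)→(u,v) scales areas by 2.
u-values: -15, -2, -2; range = -2 − (-15) = 13.
v-values: 3, -4, -12; range = 3 − (-12) = 15.
Area = (13 × 15) / 2 = 97.5.

97.5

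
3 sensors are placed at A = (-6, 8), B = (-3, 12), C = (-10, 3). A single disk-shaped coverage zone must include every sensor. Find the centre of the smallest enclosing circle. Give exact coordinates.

Side lengths²: AB² = 25, AC² = 41, BC² = 130.
Since BC² = 130 ≥ 41 + 25 = 66, the angle opposite BC is not acute, so the smallest enclosing circle has BC as diameter.
Centre = midpoint of BC = (-6.5, 7.5), r² = 130/4 = 32.5.
Centre = (-6.5, 7.5).

(-6.5, 7.5)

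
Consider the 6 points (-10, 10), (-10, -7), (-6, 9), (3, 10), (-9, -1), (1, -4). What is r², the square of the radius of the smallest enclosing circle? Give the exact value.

114.5

The minimum enclosing circle of a finite set is fixed by two of the points (as a diameter) or three (as a circumcircle).
The farthest pair is (-10, -7)–(3, 10) with squared distance 458. The circle on this segment as diameter has centre (-3.5, 1.5) and r² = 458/4 = 114.5.
Check (-10, 10): distance² to centre = 114.5 ≤ 114.5, so it lies inside.
All remaining points lie in this disk, and no smaller disk contains both endpoints, so this is the minimum enclosing circle.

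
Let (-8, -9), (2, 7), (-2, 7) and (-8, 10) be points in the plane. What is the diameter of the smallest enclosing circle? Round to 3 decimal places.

19.699

The minimum enclosing circle of a finite set is fixed by two of the points (as a diameter) or three (as a circumcircle).
The minimum enclosing circle is determined by three boundary points: (-8, -9), (2, 7), (-8, 10).
Their circumcentre is (-5.4, 0.5) with r² = 97.01.
The farthest remaining point (-2, 7) is at distance² 53.81 ≤ 97.01.
Diameter = 2r = 2√(97.01) ≈ 19.699.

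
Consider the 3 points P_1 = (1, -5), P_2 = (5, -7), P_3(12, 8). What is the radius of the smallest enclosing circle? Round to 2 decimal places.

Side lengths²: P_1P_2² = 20, P_1P_3² = 290, P_2P_3² = 274.
Since P_1P_3² = 290 < 274 + 20 = 294, the triangle is acute, so the smallest enclosing circle is the circumcircle.
Circumcentre = (247/37, 50/37), r² = 99325/1369.
r = √(99325/1369) ≈ 8.52.

8.52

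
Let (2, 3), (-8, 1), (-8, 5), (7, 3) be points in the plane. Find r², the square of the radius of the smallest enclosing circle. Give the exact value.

The minimum enclosing circle is determined by three boundary points: (-8, 1), (-8, 5), (7, 3).
Their circumcentre is (-19/30, 3) with r² = 52441/900.
The farthest remaining point (2, 3) is at distance² 6241/900 ≤ 52441/900.

52441/900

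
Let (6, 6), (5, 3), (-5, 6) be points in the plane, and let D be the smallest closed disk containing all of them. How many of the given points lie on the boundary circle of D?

Call the three points A, B, C in the order given.
Side lengths²: AB² = 10, AC² = 121, BC² = 109.
Since AC² = 121 ≥ 109 + 10 = 119, the angle opposite AC is not acute, so the smallest enclosing circle has AC as diameter.
Centre = midpoint of AC = (0.5, 6), r² = 121/4 = 30.25.
The points at distance exactly r from the centre are (6, 6), (-5, 6) — 2 points.

2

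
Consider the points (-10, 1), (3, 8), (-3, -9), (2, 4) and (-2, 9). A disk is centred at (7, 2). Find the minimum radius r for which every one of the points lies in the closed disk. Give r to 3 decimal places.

The required radius is the distance from (7, 2) to the farthest point.
Squared distances: 290, 52, 221, 29, 130.
Maximum is 290, attained at (-10, 1).
r = √290 ≈ 17.029.

17.029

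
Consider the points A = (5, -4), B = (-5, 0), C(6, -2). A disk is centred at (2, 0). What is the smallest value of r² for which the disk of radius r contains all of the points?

The required radius is the distance from (2, 0) to the farthest point.
Squared distances: 25, 49, 20.
Maximum is 49, attained at B.

49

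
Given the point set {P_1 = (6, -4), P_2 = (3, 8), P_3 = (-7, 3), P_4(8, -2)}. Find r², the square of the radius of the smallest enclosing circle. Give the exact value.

62.5

The minimum enclosing circle of a finite set is fixed by two of the points (as a diameter) or three (as a circumcircle).
The farthest pair is P_3–P_4 with squared distance 250. The circle on this segment as diameter has centre (0.5, 0.5) and r² = 250/4 = 62.5.
Check P_1: distance² to centre = 50.5 ≤ 62.5, so it lies inside.
All remaining points lie in this disk, and no smaller disk contains both endpoints, so this is the minimum enclosing circle.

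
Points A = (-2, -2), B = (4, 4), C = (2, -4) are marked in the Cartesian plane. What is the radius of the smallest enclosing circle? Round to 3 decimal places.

Side lengths²: AB² = 72, AC² = 20, BC² = 68.
Since AB² = 72 < 68 + 20 = 88, the triangle is acute, so the smallest enclosing circle is the circumcircle.
Circumcentre = (5/3, 1/3), r² = 170/9.
r = √(170/9) ≈ 4.346.

4.346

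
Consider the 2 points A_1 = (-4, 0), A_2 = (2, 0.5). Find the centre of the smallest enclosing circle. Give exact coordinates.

The smallest circle enclosing two points has them as diameter endpoints.
Centre = midpoint = (-1, 0.25); r² = |A_1A_2|²/4 = 36.25/4 = 9.0625.
Centre = (-1, 0.25).

(-1, 0.25)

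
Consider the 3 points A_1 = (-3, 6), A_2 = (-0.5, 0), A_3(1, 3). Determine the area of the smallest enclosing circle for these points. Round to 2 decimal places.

33.18

Side lengths²: A_1A_2² = 42.25, A_1A_3² = 25, A_2A_3² = 11.25.
Since A_1A_2² = 42.25 ≥ 25 + 11.25 = 36.25, the angle opposite A_1A_2 is not acute, so the smallest enclosing circle has A_1A_2 as diameter.
Centre = midpoint of A_1A_2 = (-1.75, 3), r² = 42.25/4 = 10.5625.
Area = π·r² = π·10.5625 ≈ 33.18.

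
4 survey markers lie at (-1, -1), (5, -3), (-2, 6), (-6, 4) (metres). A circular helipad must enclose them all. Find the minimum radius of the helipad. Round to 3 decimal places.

6.519

The farthest pair is (5, -3)–(-6, 4) with squared distance 170. The circle on this segment as diameter has centre (-0.5, 0.5) and r² = 170/4 = 42.5.
Check (-1, -1): distance² to centre = 2.5 ≤ 42.5, so it lies inside.
All remaining points lie in this disk, and no smaller disk contains both endpoints, so this is the minimum enclosing circle.
r = √(42.5) ≈ 6.519.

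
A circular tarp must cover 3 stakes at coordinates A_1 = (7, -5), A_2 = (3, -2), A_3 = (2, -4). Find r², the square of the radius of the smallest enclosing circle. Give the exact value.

Side lengths²: A_1A_2² = 25, A_1A_3² = 26, A_2A_3² = 5.
Since A_1A_3² = 26 < 25 + 5 = 30, the triangle is acute, so the smallest enclosing circle is the circumcircle.
Circumcentre = (101/22, -89/22), r² = 1625/242.

1625/242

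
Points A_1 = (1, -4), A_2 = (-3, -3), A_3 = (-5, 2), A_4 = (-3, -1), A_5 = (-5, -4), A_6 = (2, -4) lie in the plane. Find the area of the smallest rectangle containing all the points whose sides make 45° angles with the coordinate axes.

45.5

In coordinates u = x + y, v = x − y the rectangle is axis-aligned; the map (x,y)→(u,v) scales areas by 2.
u-values: -3, -6, -3, -4, -9, -2; range = -2 − (-9) = 7.
v-values: 5, 0, -7, -2, -1, 6; range = 6 − (-7) = 13.
Area = (7 × 13) / 2 = 45.5.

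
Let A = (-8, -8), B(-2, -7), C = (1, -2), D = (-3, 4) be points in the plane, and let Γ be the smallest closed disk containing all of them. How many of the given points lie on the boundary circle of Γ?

3

The minimum enclosing circle of a finite set is fixed by two of the points (as a diameter) or three (as a circumcircle).
The farthest pair is A–D with squared distance 169. The circle on this segment as diameter has centre (-5.5, -2) and r² = 169/4 = 42.25.
Check B: distance² to centre = 37.25 ≤ 42.25, so it lies inside.
All remaining points lie in this disk, and no smaller disk contains both endpoints, so this is the minimum enclosing circle.
The points at distance exactly r from the centre are A, C, D — 3 points.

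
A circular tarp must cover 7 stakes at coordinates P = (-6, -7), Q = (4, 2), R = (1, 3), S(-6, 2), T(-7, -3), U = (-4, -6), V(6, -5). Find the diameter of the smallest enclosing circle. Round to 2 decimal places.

The minimum enclosing circle of a finite set is fixed by two of the points (as a diameter) or three (as a circumcircle).
The minimum enclosing circle is determined by three boundary points: P, S, V.
Their circumcentre is (-7/12, -2.5) with r² = 7141/144.
The farthest remaining point T is at distance² 5965/144 ≤ 7141/144.
Diameter = 2r = 2√(7141/144) ≈ 14.08.

14.08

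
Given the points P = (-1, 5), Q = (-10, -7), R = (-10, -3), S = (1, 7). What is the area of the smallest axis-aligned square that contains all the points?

196

The bounding box has width 11 and height 14.
An axis-aligned square enclosing the set must have side ≥ max(width, height).
So the minimum side is max(11, 14) = 14.
Area = 14² = 196.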